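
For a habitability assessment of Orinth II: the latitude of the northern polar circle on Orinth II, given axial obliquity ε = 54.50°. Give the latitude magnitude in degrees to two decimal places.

35.50°

The polar circle is the lowest latitude that experiences at least one full rotation of continuous daylight at the northern-summer solstice; it lies at |ϕ| = 90° − ε = 90° − 54.50° = 35.50°.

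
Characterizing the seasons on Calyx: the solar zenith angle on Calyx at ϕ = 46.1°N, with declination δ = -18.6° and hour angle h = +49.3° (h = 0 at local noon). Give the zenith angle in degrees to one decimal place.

θ_z = 78.5°

cos θ_z = sin ϕ sin δ + cos ϕ cos δ cos h = -0.229826 + 0.428549 = 0.198723.
θ_z = arccos(0.198723) = 78.5°.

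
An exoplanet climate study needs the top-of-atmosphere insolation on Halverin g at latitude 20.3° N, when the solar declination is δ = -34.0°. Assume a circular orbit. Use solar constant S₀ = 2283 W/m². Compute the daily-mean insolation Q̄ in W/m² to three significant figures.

Q̄ ≈ 361 W/m²

cos H₀ = −tan(+20.3°) tan(-34.000°) = 0.2495, H₀ = 1.3186 rad.
Bracket: H₀ sin φ sin δ + cos φ cos δ sin H₀ = 1.3186×0.34694×-0.55919 + 0.93789×0.82904×0.96837 = -0.255815 + 0.752954 = 0.497139.
Q̄ = (S₀/π) × [bracket] = (2283/π) × 0.497139 = 361.3 W/m².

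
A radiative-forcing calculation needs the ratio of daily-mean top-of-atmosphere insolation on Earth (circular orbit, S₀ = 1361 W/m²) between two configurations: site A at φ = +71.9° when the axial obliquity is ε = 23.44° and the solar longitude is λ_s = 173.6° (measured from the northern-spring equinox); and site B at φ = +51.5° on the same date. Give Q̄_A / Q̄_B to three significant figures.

Q̄_A / Q̄_B ≈ 0.560

— Configuration A (φ=+71.9°):
Solar declination: sin δ = sin ε · sin λ_s = sin 23.44° × sin 173.6° = 0.04434, so δ = +2.541°.
cos H₀ = −tan(+71.9°) tan(+2.541°) = -0.1358, H₀ = 1.7070 rad.
Bracket: H₀ sin φ sin δ + cos φ cos δ sin H₀ = 1.7070×0.95052×0.04434 + 0.31068×0.99902×0.99074 = 0.071943 + 0.307501 = 0.379444.
Q̄ = (S₀/π) × [bracket] = (1361/π) × 0.379444 = 164.38 W/m².
— Configuration B (φ=+51.5°):
cos H₀ = −tan(+51.5°) tan(+2.541°) = -0.0558, H₀ = 1.6266 rad.
Bracket: H₀ sin φ sin δ + cos φ cos δ sin H₀ = 1.6266×0.78261×0.04434 + 0.62251×0.99902×0.99844 = 0.056445 + 0.620930 = 0.677375.
Q̄ = (S₀/π) × [bracket] = (1361/π) × 0.677375 = 293.45 W/m².
Ratio Q̄_A / Q̄_B = 164.38 / 293.45 = 0.5602.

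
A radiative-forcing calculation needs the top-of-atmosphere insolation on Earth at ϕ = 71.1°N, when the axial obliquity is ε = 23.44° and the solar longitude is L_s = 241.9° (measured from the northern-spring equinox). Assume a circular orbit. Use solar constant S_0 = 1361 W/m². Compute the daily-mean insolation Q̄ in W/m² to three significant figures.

Solar declination: sin δ = sin ε · sin L_s = sin 23.44° × sin 241.9° = -0.35090, so δ = -20.542°.
cos h₀ = −tan(+71.1°) tan(-20.542°) = 1.0945 ≥ 1 ⇒ polar night, h₀ = 0 and Q̄ = 0.

Q̄ ≈ 0.00 W/m²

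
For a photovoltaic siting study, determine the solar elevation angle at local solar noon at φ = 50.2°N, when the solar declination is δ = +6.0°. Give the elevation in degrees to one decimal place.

45.8°

At local noon the hour angle is zero, so the zenith angle equals |φ − δ| = |+50.2° − (+6.000°)| = 44.200°.
Elevation = 90° − 44.200° = 45.8°.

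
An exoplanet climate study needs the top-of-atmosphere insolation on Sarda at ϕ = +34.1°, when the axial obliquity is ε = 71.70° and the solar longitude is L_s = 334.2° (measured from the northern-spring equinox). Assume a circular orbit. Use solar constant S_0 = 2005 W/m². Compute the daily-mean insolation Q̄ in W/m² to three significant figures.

Solar declination: sin δ = sin ε · sin L_s = sin 71.70° × sin 334.2° = -0.41322, so δ = -24.407°.
cos h₀ = −tan(+34.1°) tan(-24.407°) = 0.3072, h₀ = 1.2585 rad.
Bracket: h₀ sin ϕ sin δ + cos ϕ cos δ sin h₀ = 1.2585×0.56064×-0.41322 + 0.82806×0.91063×0.95164 = -0.291554 + 0.717590 = 0.426036.
Q̄ = (S_0/π) × [bracket] = (2005/π) × 0.426036 = 271.9 W/m².

Q̄ ≈ 272 W/m²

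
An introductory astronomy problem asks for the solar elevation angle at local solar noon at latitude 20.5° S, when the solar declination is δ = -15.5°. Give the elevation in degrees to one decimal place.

85.0°

At local noon the hour angle is zero, so the zenith angle equals |φ − δ| = |-20.5° − (-15.500°)| = 5.000°.
Elevation = 90° − 5.000° = 85.0°.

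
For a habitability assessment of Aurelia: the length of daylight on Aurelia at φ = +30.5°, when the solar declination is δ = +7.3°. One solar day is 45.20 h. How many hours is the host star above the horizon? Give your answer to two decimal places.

23.69 h

cos H₀ = −tan φ · tan δ = −tan(+30.5°) × tan(+7.300°) = -0.0755, so H₀ = 1.6463 rad = 94.33°.
Daylight = 2H₀/(2π) × 45.20 h = (1.6463/π) × 45.20 = 23.69 h.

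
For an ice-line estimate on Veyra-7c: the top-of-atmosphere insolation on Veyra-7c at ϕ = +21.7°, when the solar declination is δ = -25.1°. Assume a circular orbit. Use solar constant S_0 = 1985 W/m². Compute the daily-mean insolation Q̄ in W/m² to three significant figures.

cos h₀ = −tan(+21.7°) tan(-25.100°) = 0.1864, h₀ = 1.3833 rad.
Bracket: h₀ sin ϕ sin δ + cos ϕ cos δ sin h₀ = 1.3833×0.36975×-0.42420 + 0.92913×0.90557×0.98247 = -0.216968 + 0.826643 = 0.609675.
Q̄ = (S_0/π) × [bracket] = (1985/π) × 0.609675 = 385.2 W/m².

Q̄ ≈ 385 W/m²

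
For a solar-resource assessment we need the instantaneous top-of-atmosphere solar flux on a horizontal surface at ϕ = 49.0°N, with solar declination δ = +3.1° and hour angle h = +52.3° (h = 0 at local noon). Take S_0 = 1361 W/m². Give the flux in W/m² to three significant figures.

601 W/m²

cos θ_z = sin ϕ sin δ + cos ϕ cos δ cos h = 0.040814 + 0.400611 = 0.441425.
Flux = S_0 · cos θ_z = 1361 × 0.441425 = 600.8 W/m².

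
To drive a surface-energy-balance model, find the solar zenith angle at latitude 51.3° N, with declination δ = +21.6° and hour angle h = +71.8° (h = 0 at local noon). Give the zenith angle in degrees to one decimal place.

cos θ_z = sin φ sin δ + cos φ cos δ cos h = 0.287296 + 0.181572 = 0.468868.
θ_z = arccos(0.468868) = 62.0°.

θ_z = 62.0°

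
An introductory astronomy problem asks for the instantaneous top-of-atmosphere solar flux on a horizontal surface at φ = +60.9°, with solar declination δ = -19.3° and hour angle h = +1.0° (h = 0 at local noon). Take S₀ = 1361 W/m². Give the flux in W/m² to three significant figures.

232 W/m²

cos θ_z = sin φ sin δ + cos φ cos δ cos h = -0.288794 + 0.458934 = 0.170140.
Flux = S₀ · cos θ_z = 1361 × 0.170140 = 231.6 W/m².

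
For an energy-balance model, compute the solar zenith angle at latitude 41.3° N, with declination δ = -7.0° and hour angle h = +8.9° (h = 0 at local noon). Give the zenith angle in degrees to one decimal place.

cos θ_z = sin ϕ sin δ + cos ϕ cos δ cos h = -0.080434 + 0.736686 = 0.656252.
θ_z = arccos(0.656252) = 49.0°.

θ_z = 49.0°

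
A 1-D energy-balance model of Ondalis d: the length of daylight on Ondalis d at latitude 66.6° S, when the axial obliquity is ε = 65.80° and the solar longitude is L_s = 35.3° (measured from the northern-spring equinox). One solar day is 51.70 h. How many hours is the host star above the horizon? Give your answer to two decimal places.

0.00 h

Solar declination: sin δ = sin ε · sin L_s = sin 65.80° × sin 35.3° = 0.52708, so δ = +31.808°.
cos h₀ = −tan ϕ · tan δ = 1.4332 ≥ 1, so the host star never rises (polar night) and h₀ = 0.
Daylight = 2h₀/(2π) × 51.70 h = (0.0000/π) × 51.70 = 0.00 h.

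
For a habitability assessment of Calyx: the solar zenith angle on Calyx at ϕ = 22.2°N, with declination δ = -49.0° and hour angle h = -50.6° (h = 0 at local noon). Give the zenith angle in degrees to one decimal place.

θ_z = 84.2°

cos θ_z = sin ϕ sin δ + cos ϕ cos δ cos h = -0.285160 + 0.385552 = 0.100392.
θ_z = arccos(0.100392) = 84.2°.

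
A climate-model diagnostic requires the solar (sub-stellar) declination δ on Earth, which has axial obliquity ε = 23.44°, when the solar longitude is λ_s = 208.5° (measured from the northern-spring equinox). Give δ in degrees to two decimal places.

δ = -10.94°

sin δ = sin ε · sin λ_s = sin 23.44° × sin 208.5° = -0.189808.
δ = arcsin(-0.189808) = -10.94°.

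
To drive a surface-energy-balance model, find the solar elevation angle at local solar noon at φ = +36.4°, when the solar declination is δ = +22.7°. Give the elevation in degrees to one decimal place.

76.3°

At local noon the hour angle is zero, so the zenith angle equals |φ − δ| = |+36.4° − (+22.700°)| = 13.700°.
Elevation = 90° − 13.700° = 76.3°.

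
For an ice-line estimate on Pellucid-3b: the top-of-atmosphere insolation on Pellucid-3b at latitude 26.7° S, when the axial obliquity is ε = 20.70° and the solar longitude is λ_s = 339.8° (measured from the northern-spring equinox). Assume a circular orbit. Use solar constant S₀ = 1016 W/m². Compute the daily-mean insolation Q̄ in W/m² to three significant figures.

Q̄ ≈ 315 W/m²

Solar declination: sin δ = sin ε · sin λ_s = sin 20.70° × sin 339.8° = -0.12205, so δ = -7.011°.
cos H₀ = −tan(-26.7°) tan(-7.011°) = -0.0618, H₀ = 1.6327 rad.
Bracket: H₀ sin φ sin δ + cos φ cos δ sin H₀ = 1.6327×-0.44932×-0.12205 + 0.89337×0.99252×0.99809 = 0.089536 + 0.884994 = 0.974530.
Q̄ = (S₀/π) × [bracket] = (1016/π) × 0.974530 = 315.2 W/m².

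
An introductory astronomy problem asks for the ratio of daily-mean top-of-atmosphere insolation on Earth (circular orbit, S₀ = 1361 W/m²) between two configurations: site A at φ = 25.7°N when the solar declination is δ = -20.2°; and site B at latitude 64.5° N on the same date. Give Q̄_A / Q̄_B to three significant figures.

Q̄_A / Q̄_B ≈ 14.8

— Configuration A (φ=+25.7°):
cos H₀ = −tan(+25.7°) tan(-20.200°) = 0.1771, H₀ = 1.3928 rad.
Bracket: H₀ sin φ sin δ + cos φ cos δ sin H₀ = 1.3928×0.43366×-0.34530 + 0.90108×0.93849×0.98420 = -0.208562 + 0.832293 = 0.623731.
Q̄ = (S₀/π) × [bracket] = (1361/π) × 0.623731 = 270.21 W/m².
— Configuration B (φ=+64.5°):
cos H₀ = −tan(+64.5°) tan(-20.200°) = 0.7714, H₀ = 0.6898 rad.
Bracket: H₀ sin φ sin δ + cos φ cos δ sin H₀ = 0.6898×0.90259×-0.34530 + 0.43051×0.93849×0.63638 = -0.214986 + 0.257116 = 0.042130.
Q̄ = (S₀/π) × [bracket] = (1361/π) × 0.042130 = 18.252 W/m².
Ratio Q̄_A / Q̄_B = 270.21 / 18.252 = 14.80.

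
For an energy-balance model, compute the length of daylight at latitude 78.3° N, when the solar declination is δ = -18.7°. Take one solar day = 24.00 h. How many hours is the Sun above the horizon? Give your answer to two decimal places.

0.00 h

cos h₀ = −tan ϕ · tan δ = 1.6345 ≥ 1, so the Sun never rises (polar night) and h₀ = 0.
Daylight = 2h₀/(2π) × 24.00 h = (0.0000/π) × 24.00 = 0.00 h.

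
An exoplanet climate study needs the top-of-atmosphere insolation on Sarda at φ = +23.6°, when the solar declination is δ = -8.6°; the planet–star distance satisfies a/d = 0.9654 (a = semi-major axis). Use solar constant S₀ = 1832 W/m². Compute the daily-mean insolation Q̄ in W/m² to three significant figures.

Q̄ ≈ 442 W/m²

cos H₀ = −tan(+23.6°) tan(-8.600°) = 0.0661, H₀ = 1.5047 rad.
Bracket: H₀ sin φ sin δ + cos φ cos δ sin H₀ = 1.5047×0.40035×-0.14954 + 0.91636×0.98876×0.99781 = -0.090084 + 0.904076 = 0.813992.
Inverse-square distance factor (a/d)² = 0.9654² = 0.931997.
Q̄ = (S₀/π) × 0.931997 × [bracket] = (1832/π) × 0.931997 × 0.813992 = 442.4 W/m².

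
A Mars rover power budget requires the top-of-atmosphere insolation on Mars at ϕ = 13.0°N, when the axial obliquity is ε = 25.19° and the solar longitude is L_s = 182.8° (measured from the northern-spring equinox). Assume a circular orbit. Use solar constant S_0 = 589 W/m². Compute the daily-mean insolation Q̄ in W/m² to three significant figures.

Q̄ ≈ 181 W/m²

Solar declination: sin δ = sin ε · sin L_s = sin 25.19° × sin 182.8° = -0.02079, so δ = -1.191°.
cos h₀ = −tan(+13.0°) tan(-1.191°) = 0.0048, h₀ = 1.5660 rad.
Bracket: h₀ sin ϕ sin δ + cos ϕ cos δ sin h₀ = 1.5660×0.22495×-0.02079 + 0.97437×0.99978×0.99999 = -0.007324 + 0.974146 = 0.966822.
Q̄ = (S_0/π) × [bracket] = (589/π) × 0.966822 = 181.3 W/m².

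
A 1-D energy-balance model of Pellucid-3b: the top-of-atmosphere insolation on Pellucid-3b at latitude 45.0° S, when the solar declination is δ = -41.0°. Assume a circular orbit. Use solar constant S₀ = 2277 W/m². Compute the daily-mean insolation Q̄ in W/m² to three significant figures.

Q̄ ≈ 1.07e+03 W/m²

cos H₀ = −tan(-45.0°) tan(-41.000°) = -0.8693, H₀ = 2.6246 rad.
Bracket: H₀ sin φ sin δ + cos φ cos δ sin H₀ = 2.6246×-0.70711×-0.65606 + 0.70711×0.75471×0.49431 = 1.217569 + 0.263795 = 1.481364.
Q̄ = (S₀/π) × [bracket] = (2277/π) × 1.481364 = 1074 W/m².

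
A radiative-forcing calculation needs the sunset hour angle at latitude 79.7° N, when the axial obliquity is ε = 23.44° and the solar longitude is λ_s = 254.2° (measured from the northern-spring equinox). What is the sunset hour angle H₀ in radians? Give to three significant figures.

H₀ = 0.00 rad

Solar declination: sin δ = sin ε · sin λ_s = sin 23.44° × sin 254.2° = -0.38276, so δ = -22.505°.
cos H₀ = −tan φ · tan δ = 2.2798 ≥ 1, so the Sun never rises (polar night) and H₀ = 0.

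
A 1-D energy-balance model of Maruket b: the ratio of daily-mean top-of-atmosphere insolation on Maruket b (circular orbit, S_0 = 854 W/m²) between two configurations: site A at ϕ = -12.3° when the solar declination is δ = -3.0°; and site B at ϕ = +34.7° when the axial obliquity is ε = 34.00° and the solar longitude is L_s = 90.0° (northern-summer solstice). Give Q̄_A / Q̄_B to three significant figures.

— Configuration A (ϕ=-12.3°):
cos h₀ = −tan(-12.3°) tan(-3.000°) = -0.0114, h₀ = 1.5822 rad.
Bracket: h₀ sin ϕ sin δ + cos ϕ cos δ sin h₀ = 1.5822×-0.21303×-0.05234 + 0.97705×0.99863×0.99993 = 0.017642 + 0.975643 = 0.993285.
Q̄ = (S_0/π) × [bracket] = (854/π) × 0.993285 = 270.01 W/m².
— Configuration B (ϕ=+34.7°):
Solar declination: sin δ = sin ε · sin L_s = sin 34.00° × sin 90.0° = 0.55919, so δ = +34.000°.
cos h₀ = −tan(+34.7°) tan(+34.000°) = -0.4671, h₀ = 2.0568 rad.
Bracket: h₀ sin ϕ sin δ + cos ϕ cos δ sin h₀ = 2.0568×0.56928×0.55919 + 0.82214×0.82904×0.88423 = 0.654753 + 0.602680 = 1.257433.
Q̄ = (S_0/π) × [bracket] = (854/π) × 1.257433 = 341.82 W/m².
Ratio Q̄_A / Q̄_B = 270.01 / 341.82 = 0.7899.

Q̄_A / Q̄_B ≈ 0.790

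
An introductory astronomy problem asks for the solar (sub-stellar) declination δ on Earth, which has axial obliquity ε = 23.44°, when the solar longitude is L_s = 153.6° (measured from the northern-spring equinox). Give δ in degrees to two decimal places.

sin δ = sin ε · sin L_s = sin 23.44° × sin 153.6° = 0.176871.
δ = arcsin(0.176871) = +10.19°.

δ = +10.19°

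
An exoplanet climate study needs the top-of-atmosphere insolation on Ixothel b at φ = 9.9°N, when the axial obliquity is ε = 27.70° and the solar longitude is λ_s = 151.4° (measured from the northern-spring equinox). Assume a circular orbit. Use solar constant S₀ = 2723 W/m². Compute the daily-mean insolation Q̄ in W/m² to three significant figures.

Q̄ ≈ 885 W/m²

Solar declination: sin δ = sin ε · sin λ_s = sin 27.70° × sin 151.4° = 0.22252, so δ = +12.857°.
cos H₀ = −tan(+9.9°) tan(+12.857°) = -0.0398, H₀ = 1.6106 rad.
Bracket: H₀ sin φ sin δ + cos φ cos δ sin H₀ = 1.6106×0.17193×0.22252 + 0.98511×0.97493×0.99921 = 0.061618 + 0.959655 = 1.021273.
Q̄ = (S₀/π) × [bracket] = (2723/π) × 1.021273 = 885.2 W/m².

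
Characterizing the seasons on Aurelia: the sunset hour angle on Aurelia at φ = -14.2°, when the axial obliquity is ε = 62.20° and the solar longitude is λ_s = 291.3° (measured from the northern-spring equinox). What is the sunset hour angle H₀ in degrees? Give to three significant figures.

H₀ = 112°

Solar declination: sin δ = sin ε · sin λ_s = sin 62.20° × sin 291.3° = -0.82416, so δ = -55.503°.
cos H₀ = −tan φ · tan δ = −tan(-14.2°) × tan(-55.503°) = -0.3682, so H₀ = 1.9479 rad = 111.61°.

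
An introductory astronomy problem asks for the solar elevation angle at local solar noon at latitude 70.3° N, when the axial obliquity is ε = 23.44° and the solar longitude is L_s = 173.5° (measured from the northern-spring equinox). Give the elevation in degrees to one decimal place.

Solar declination: sin δ = sin ε · sin L_s = sin 23.44° × sin 173.5° = 0.04503, so δ = +2.581°.
At local noon the hour angle is zero, so the zenith angle equals |ϕ − δ| = |+70.3° − (+2.581°)| = 67.719°.
Elevation = 90° − 67.719° = 22.3°.

22.3°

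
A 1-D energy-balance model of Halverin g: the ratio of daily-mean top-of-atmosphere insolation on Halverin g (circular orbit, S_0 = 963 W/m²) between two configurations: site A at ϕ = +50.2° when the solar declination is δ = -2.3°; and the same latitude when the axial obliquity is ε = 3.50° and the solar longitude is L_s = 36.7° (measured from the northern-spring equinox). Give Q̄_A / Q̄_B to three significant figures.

Q̄_A / Q̄_B ≈ 0.865

— Configuration A (ϕ=+50.2°):
cos h₀ = −tan(+50.2°) tan(-2.300°) = 0.0482, h₀ = 1.5226 rad.
Bracket: h₀ sin ϕ sin δ + cos ϕ cos δ sin h₀ = 1.5226×0.76828×-0.04013 + 0.64011×0.99919×0.99884 = -0.046943 + 0.638850 = 0.591907.
Q̄ = (S_0/π) × [bracket] = (963/π) × 0.591907 = 181.44 W/m².
— Configuration B (ϕ=+50.2°):
Solar declination: sin δ = sin ε · sin L_s = sin 3.50° × sin 36.7° = 0.03648, so δ = +2.091°.
cos h₀ = −tan(+50.2°) tan(+2.091°) = -0.0438, h₀ = 1.6146 rad.
Bracket: h₀ sin ϕ sin δ + cos ϕ cos δ sin h₀ = 1.6146×0.76828×0.03648 + 0.64011×0.99933×0.99904 = 0.045252 + 0.639067 = 0.684319.
Q̄ = (S_0/π) × [bracket] = (963/π) × 0.684319 = 209.77 W/m².
Ratio Q̄_A / Q̄_B = 181.44 / 209.77 = 0.8649.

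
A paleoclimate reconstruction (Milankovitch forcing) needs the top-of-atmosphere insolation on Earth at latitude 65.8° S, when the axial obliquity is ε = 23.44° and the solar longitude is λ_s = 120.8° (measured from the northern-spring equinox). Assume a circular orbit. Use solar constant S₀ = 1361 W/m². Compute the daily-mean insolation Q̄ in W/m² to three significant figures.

Q̄ ≈ 13.3 W/m²

Solar declination: sin δ = sin ε · sin λ_s = sin 23.44° × sin 120.8° = 0.34168, so δ = +19.980°.
cos H₀ = −tan(-65.8°) tan(+19.980°) = 0.8090, H₀ = 0.6284 rad.
Bracket: H₀ sin φ sin δ + cos φ cos δ sin H₀ = 0.6284×-0.91212×0.34168 + 0.40992×0.93981×0.58785 = -0.195843 + 0.226467 = 0.030624.
Q̄ = (S₀/π) × [bracket] = (1361/π) × 0.030624 = 13.27 W/m².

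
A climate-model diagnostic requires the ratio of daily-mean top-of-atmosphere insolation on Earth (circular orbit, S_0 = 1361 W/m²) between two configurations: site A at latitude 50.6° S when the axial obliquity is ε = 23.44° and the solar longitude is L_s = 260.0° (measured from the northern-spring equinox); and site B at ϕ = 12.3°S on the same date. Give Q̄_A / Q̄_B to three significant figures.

— Configuration A (ϕ=-50.6°):
Solar declination: sin δ = sin ε · sin L_s = sin 23.44° × sin 260.0° = -0.39175, so δ = -23.063°.
cos h₀ = −tan(-50.6°) tan(-23.063°) = -0.5183, h₀ = 2.1157 rad.
Bracket: h₀ sin ϕ sin δ + cos ϕ cos δ sin h₀ = 2.1157×-0.77273×-0.39175 + 0.63473×0.92007×0.85517 = 0.640458 + 0.499416 = 1.139874.
Q̄ = (S_0/π) × [bracket] = (1361/π) × 1.139874 = 493.82 W/m².
— Configuration B (ϕ=-12.3°):
cos h₀ = −tan(-12.3°) tan(-23.063°) = -0.0928, h₀ = 1.6638 rad.
Bracket: h₀ sin ϕ sin δ + cos ϕ cos δ sin h₀ = 1.6638×-0.21303×-0.39175 + 0.97705×0.92007×0.99568 = 0.138852 + 0.895071 = 1.033923.
Q̄ = (S_0/π) × [bracket] = (1361/π) × 1.033923 = 447.92 W/m².
Ratio Q̄_A / Q̄_B = 493.82 / 447.92 = 1.102.

Q̄_A / Q̄_B ≈ 1.10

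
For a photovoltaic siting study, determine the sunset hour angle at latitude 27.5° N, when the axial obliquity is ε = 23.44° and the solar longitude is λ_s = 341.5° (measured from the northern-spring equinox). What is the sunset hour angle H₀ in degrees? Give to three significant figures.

Solar declination: sin δ = sin ε · sin λ_s = sin 23.44° × sin 341.5° = -0.12622, so δ = -7.251°.
cos H₀ = −tan φ · tan δ = −tan(+27.5°) × tan(-7.251°) = 0.0662, so H₀ = 1.5045 rad = 86.20°.

H₀ = 86.2°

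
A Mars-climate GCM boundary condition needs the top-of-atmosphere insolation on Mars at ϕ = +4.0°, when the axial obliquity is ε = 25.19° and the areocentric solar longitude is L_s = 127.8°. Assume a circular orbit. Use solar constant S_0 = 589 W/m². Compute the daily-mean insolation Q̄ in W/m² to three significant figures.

Q̄ ≈ 183 W/m²

sin δ = sin 25.19° × sin 127.8° = 0.33631, so δ = +19.652°.
cos h₀ = −tan(+4.0°) tan(+19.652°) = -0.0250, h₀ = 1.5958 rad.
Bracket: h₀ sin ϕ sin δ + cos ϕ cos δ sin h₀ = 1.5958×0.06976×0.33631 + 0.99756×0.94175×0.99969 = 0.037439 + 0.939161 = 0.976600.
Q̄ = (S_0/π) × [bracket] = (589/π) × 0.976600 = 183.1 W/m².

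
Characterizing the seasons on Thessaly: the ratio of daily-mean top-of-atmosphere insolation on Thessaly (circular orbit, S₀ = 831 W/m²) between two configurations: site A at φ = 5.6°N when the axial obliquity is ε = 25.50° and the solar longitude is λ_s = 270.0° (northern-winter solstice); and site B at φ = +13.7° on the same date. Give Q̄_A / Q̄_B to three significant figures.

Q̄_A / Q̄_B ≈ 1.15

— Configuration A (φ=+5.6°):
Solar declination: sin δ = sin ε · sin λ_s = sin 25.50° × sin 270.0° = -0.43051, so δ = -25.500°.
cos H₀ = −tan(+5.6°) tan(-25.500°) = 0.0468, H₀ = 1.5240 rad.
Bracket: H₀ sin φ sin δ + cos φ cos δ sin H₀ = 1.5240×0.09758×-0.43051 + 0.99523×0.90259×0.99891 = -0.064022 + 0.897306 = 0.833284.
Q̄ = (S₀/π) × [bracket] = (831/π) × 0.833284 = 220.42 W/m².
— Configuration B (φ=+13.7°):
cos H₀ = −tan(+13.7°) tan(-25.500°) = 0.1163, H₀ = 1.4543 rad.
Bracket: H₀ sin φ sin δ + cos φ cos δ sin H₀ = 1.4543×0.23684×-0.43051 + 0.97155×0.90259×0.99322 = -0.148283 + 0.870966 = 0.722683.
Q̄ = (S₀/π) × [bracket] = (831/π) × 0.722683 = 191.16 W/m².
Ratio Q̄_A / Q̄_B = 220.42 / 191.16 = 1.153.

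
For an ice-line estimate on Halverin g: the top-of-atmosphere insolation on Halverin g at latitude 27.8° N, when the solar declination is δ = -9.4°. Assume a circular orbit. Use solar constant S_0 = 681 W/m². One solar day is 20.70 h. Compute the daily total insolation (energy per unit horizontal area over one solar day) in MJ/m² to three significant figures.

cos h₀ = −tan(+27.8°) tan(-9.400°) = 0.0873, h₀ = 1.4834 rad.
Bracket: h₀ sin ϕ sin δ + cos ϕ cos δ sin h₀ = 1.4834×0.46639×-0.16333 + 0.88458×0.98657×0.99618 = -0.112999 + 0.869366 = 0.756367.
Q̄ = (S_0/π) × [bracket] = (681/π) × 0.756367 = 163.96 W/m².
Daily total = Q̄ × 20.70 h × 3600 s/h = 163.96 × 20.70 × 3600 / 10⁶ = 12.22 MJ/m².

12.2 MJ/m²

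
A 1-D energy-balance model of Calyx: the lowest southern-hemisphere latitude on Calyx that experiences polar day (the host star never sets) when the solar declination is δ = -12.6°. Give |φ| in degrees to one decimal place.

|φ| = 77.4°

Polar day requires cos H₀ = −tan φ tan δ ≤ −1, i.e. tan φ tan δ ≥ 1.
The boundary is |tan φ| · |tan δ| = 1, so |φ| = 90° − |δ| = 90° − 12.6° = 77.4° in the southern hemisphere.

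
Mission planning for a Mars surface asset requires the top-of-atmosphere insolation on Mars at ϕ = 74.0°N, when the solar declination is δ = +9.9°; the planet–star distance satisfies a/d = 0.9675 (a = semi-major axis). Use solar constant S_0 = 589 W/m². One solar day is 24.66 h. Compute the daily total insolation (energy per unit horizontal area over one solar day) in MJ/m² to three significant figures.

9.09 MJ/m²

cos h₀ = −tan(+74.0°) tan(+9.900°) = -0.6087, h₀ = 2.2252 rad.
Bracket: h₀ sin ϕ sin δ + cos ϕ cos δ sin h₀ = 2.2252×0.96126×0.17193 + 0.27564×0.98511×0.79344 = 0.367758 + 0.215447 = 0.583205.
Inverse-square distance factor (a/d)² = 0.9675² = 0.936056.
Q̄ = (S_0/π) × 0.936056 × [bracket] = (589/π) × 0.936056 × 0.583205 = 102.35 W/m².
Daily total = Q̄ × 24.66 h × 3600 s/h = 102.35 × 24.66 × 3600 / 10⁶ = 9.086 MJ/m².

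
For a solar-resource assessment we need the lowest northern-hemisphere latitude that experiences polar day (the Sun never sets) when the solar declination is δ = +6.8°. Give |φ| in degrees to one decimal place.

|φ| = 83.2°

Polar day requires cos H₀ = −tan φ tan δ ≤ −1, i.e. tan φ tan δ ≥ 1.
The boundary is |tan φ| · |tan δ| = 1, so |φ| = 90° − |δ| = 90° − 6.8° = 83.2° in the northern hemisphere.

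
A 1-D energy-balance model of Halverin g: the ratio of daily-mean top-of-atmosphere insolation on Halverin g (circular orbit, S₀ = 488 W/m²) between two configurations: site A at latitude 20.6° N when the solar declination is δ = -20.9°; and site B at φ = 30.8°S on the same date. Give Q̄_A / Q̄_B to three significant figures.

— Configuration A (φ=+20.6°):
cos H₀ = −tan(+20.6°) tan(-20.900°) = 0.1435, H₀ = 1.4268 rad.
Bracket: H₀ sin φ sin δ + cos φ cos δ sin H₀ = 1.4268×0.35184×-0.35674 + 0.93606×0.93420×0.98965 = -0.179085 + 0.865417 = 0.686332.
Q̄ = (S₀/π) × [bracket] = (488/π) × 0.686332 = 106.61 W/m².
— Configuration B (φ=-30.8°):
cos H₀ = −tan(-30.8°) tan(-20.900°) = -0.2276, H₀ = 1.8004 rad.
Bracket: H₀ sin φ sin δ + cos φ cos δ sin H₀ = 1.8004×-0.51204×-0.35674 + 0.85896×0.93420×0.97375 = 0.328870 + 0.781376 = 1.110246.
Q̄ = (S₀/π) × [bracket] = (488/π) × 1.110246 = 172.46 W/m².
Ratio Q̄_A / Q̄_B = 106.61 / 172.46 = 0.6182.

Q̄_A / Q̄_B ≈ 0.618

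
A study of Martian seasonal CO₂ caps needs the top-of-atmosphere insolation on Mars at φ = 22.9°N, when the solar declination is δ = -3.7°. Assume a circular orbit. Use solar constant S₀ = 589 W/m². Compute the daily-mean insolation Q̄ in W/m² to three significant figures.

cos H₀ = −tan(+22.9°) tan(-3.700°) = 0.0273, H₀ = 1.5435 rad.
Bracket: H₀ sin φ sin δ + cos φ cos δ sin H₀ = 1.5435×0.38912×-0.06453 + 0.92119×0.99792×0.99963 = -0.038757 + 0.918934 = 0.880177.
Q̄ = (S₀/π) × [bracket] = (589/π) × 0.880177 = 165.0 W/m².

Q̄ ≈ 165 W/m²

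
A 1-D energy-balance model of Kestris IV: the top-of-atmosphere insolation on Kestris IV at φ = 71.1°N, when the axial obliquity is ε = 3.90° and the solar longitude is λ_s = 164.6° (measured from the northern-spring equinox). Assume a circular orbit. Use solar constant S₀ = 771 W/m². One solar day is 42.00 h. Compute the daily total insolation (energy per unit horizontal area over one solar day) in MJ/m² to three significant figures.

Solar declination: sin δ = sin ε · sin λ_s = sin 3.90° × sin 164.6° = 0.01806, so δ = +1.035°.
cos H₀ = −tan(+71.1°) tan(+1.035°) = -0.0528, H₀ = 1.6236 rad.
Bracket: H₀ sin φ sin δ + cos φ cos δ sin H₀ = 1.6236×0.94609×0.01806 + 0.32392×0.99984×0.99861 = 0.027741 + 0.323418 = 0.351159.
Q̄ = (S₀/π) × [bracket] = (771/π) × 0.351159 = 86.180 W/m².
Daily total = Q̄ × 42.00 h × 3600 s/h = 86.180 × 42.00 × 3600 / 10⁶ = 13.03 MJ/m².

13.0 MJ/m²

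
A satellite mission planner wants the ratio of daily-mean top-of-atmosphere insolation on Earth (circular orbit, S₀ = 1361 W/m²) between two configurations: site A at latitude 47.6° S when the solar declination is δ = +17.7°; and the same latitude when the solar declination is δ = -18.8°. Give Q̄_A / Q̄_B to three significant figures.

Q̄_A / Q̄_B ≈ 0.312

— Configuration A (φ=-47.6°):
cos H₀ = −tan(-47.6°) tan(+17.700°) = 0.3495, H₀ = 1.2138 rad.
Bracket: H₀ sin φ sin δ + cos φ cos δ sin H₀ = 1.2138×-0.73846×0.30403 + 0.67430×0.95266×0.93693 = -0.272515 + 0.601864 = 0.329349.
Q̄ = (S₀/π) × [bracket] = (1361/π) × 0.329349 = 142.68 W/m².
— Configuration B (φ=-47.6°):
cos H₀ = −tan(-47.6°) tan(-18.800°) = -0.3728, H₀ = 1.9528 rad.
Bracket: H₀ sin φ sin δ + cos φ cos δ sin H₀ = 1.9528×-0.73846×-0.32227 + 0.67430×0.94665×0.92791 = 0.464734 + 0.592309 = 1.057043.
Q̄ = (S₀/π) × [bracket] = (1361/π) × 1.057043 = 457.93 W/m².
Ratio Q̄_A / Q̄_B = 142.68 / 457.93 = 0.3116.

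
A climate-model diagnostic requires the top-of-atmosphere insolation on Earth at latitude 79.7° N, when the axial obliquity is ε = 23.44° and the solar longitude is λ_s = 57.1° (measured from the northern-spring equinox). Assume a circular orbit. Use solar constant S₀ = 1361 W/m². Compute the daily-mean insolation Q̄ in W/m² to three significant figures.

Q̄ ≈ 447 W/m²

Solar declination: sin δ = sin ε · sin λ_s = sin 23.44° × sin 57.1° = 0.33399, so δ = +19.511°.
cos H₀ = −tan(+79.7°) tan(+19.511°) = -1.9498 ≤ −1 ⇒ polar day, H₀ = π.
Bracket: H₀ sin φ sin δ + cos φ cos δ sin H₀ = 3.1416×0.98389×0.33399 + 0.17880×0.94258×0.00000 = 1.032359 + 0.000000 = 1.032359.
Q̄ = (S₀/π) × [bracket] = (1361/π) × 1.032359 = 447.2 W/m².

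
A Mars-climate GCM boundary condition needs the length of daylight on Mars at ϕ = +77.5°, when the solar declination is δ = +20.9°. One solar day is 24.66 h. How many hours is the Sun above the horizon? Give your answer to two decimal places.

24.66 h

Sunrise equation: cos h₀ = −tan ϕ · tan δ = -1.7225 ≤ −1, so the Sun never sets (polar day) and h₀ = π.
Daylight = 2h₀/(2π) × 24.66 h = (3.1416/π) × 24.66 = 24.66 h.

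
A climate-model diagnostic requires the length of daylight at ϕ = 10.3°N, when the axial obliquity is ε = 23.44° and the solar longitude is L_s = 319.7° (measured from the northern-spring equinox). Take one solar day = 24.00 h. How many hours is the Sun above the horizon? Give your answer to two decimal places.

11.63 h

Solar declination: sin δ = sin ε · sin L_s = sin 23.44° × sin 319.7° = -0.25729, so δ = -14.909°.
cos h₀ = −tan ϕ · tan δ = −tan(+10.3°) × tan(-14.909°) = 0.0484, so h₀ = 1.5224 rad = 87.23°.
Daylight = 2h₀/(2π) × 24.00 h = (1.5224/π) × 24.00 = 11.63 h.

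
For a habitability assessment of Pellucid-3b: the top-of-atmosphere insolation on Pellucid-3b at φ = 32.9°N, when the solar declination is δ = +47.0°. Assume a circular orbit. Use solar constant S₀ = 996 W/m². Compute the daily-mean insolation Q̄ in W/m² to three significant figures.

Q̄ ≈ 425 W/m²

cos H₀ = −tan(+32.9°) tan(+47.000°) = -0.6937, H₀ = 2.3375 rad.
Bracket: H₀ sin φ sin δ + cos φ cos δ sin H₀ = 2.3375×0.54317×0.73135 + 0.83962×0.68200×0.72022 = 0.928566 + 0.412413 = 1.340979.
Q̄ = (S₀/π) × [bracket] = (996/π) × 1.340979 = 425.1 W/m².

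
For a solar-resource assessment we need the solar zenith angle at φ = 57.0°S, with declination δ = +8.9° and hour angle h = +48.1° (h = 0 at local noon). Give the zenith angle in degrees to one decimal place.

θ_z = 76.7°

cos θ_z = sin φ sin δ + cos φ cos δ cos h = -0.129751 + 0.359348 = 0.229597.
θ_z = arccos(0.229597) = 76.7°.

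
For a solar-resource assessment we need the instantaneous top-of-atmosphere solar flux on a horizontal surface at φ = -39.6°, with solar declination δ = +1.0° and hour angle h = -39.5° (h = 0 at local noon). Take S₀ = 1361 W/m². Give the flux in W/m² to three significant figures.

794 W/m²

cos θ_z = sin φ sin δ + cos φ cos δ cos h = -0.011125 + 0.594456 = 0.583331.
Flux = S₀ · cos θ_z = 1361 × 0.583331 = 793.9 W/m².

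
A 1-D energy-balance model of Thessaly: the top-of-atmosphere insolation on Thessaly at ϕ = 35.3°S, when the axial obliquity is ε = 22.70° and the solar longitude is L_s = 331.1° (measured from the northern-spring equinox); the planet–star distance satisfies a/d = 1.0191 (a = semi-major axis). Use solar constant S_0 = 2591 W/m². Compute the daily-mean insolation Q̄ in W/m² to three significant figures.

Solar declination: sin δ = sin ε · sin L_s = sin 22.70° × sin 331.1° = -0.18650, so δ = -10.749°.
cos h₀ = −tan(-35.3°) tan(-10.749°) = -0.1344, h₀ = 1.7056 rad.
Bracket: h₀ sin ϕ sin δ + cos ϕ cos δ sin h₀ = 1.7056×-0.57786×-0.18650 + 0.81614×0.98245×0.99093 = 0.183814 + 0.794544 = 0.978358.
Inverse-square distance factor (a/d)² = 1.0191² = 1.038565.
Q̄ = (S_0/π) × 1.038565 × [bracket] = (2591/π) × 1.038565 × 0.978358 = 838.0 W/m².

Q̄ ≈ 838 W/m²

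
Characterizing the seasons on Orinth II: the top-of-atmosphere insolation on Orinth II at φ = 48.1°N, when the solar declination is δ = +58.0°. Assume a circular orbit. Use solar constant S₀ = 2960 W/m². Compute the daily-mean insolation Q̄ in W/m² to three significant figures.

Q̄ ≈ 1.87e+03 W/m²

cos H₀ = −tan(+48.1°) tan(+58.000°) = -1.7836 ≤ −1 ⇒ polar day, H₀ = π.
Bracket: H₀ sin φ sin δ + cos φ cos δ sin H₀ = 3.1416×0.74431×0.84805 + 0.66783×0.52992×0.00000 = 1.983016 + 0.000000 = 1.983016.
Q̄ = (S₀/π) × [bracket] = (2960/π) × 1.983016 = 1868 W/m².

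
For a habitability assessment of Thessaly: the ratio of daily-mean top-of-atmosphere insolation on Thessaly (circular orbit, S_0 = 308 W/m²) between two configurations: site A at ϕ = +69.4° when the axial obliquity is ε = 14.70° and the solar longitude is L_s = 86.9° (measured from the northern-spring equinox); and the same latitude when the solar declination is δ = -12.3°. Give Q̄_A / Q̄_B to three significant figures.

— Configuration A (ϕ=+69.4°):
Solar declination: sin δ = sin ε · sin L_s = sin 14.70° × sin 86.9° = 0.25339, so δ = +14.678°.
cos h₀ = −tan(+69.4°) tan(+14.678°) = -0.6969, h₀ = 2.3418 rad.
Bracket: h₀ sin ϕ sin δ + cos ϕ cos δ sin h₀ = 2.3418×0.93606×0.25339 + 0.35184×0.96737×0.71720 = 0.555447 + 0.244106 = 0.799553.
Q̄ = (S_0/π) × [bracket] = (308/π) × 0.799553 = 78.388 W/m².
— Configuration B (ϕ=+69.4°):
cos h₀ = −tan(+69.4°) tan(-12.300°) = 0.5801, h₀ = 0.9520 rad.
Bracket: h₀ sin ϕ sin δ + cos ϕ cos δ sin h₀ = 0.9520×0.93606×-0.21303 + 0.35184×0.97705×0.81456 = -0.189837 + 0.280017 = 0.090180.
Q̄ = (S_0/π) × [bracket] = (308/π) × 0.090180 = 8.8412 W/m².
Ratio Q̄_A / Q̄_B = 78.388 / 8.8412 = 8.866.

Q̄_A / Q̄_B ≈ 8.87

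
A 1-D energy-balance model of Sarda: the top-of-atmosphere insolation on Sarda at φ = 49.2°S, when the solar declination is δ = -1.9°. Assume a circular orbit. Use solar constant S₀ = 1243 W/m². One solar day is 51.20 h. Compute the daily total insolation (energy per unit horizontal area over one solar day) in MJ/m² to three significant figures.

50.5 MJ/m²

cos H₀ = −tan(-49.2°) tan(-1.900°) = -0.0384, H₀ = 1.6092 rad.
Bracket: H₀ sin φ sin δ + cos φ cos δ sin H₀ = 1.6092×-0.75700×-0.03316 + 0.65342×0.99945×0.99926 = 0.040394 + 0.652577 = 0.692971.
Q̄ = (S₀/π) × [bracket] = (1243/π) × 0.692971 = 274.18 W/m².
Daily total = Q̄ × 51.20 h × 3600 s/h = 274.18 × 51.20 × 3600 / 10⁶ = 50.54 MJ/m².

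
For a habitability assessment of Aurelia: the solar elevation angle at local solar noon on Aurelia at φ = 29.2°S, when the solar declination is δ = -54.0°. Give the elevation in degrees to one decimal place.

65.2°

At local noon the hour angle is zero, so the zenith angle equals |φ − δ| = |-29.2° − (-54.000°)| = 24.800°.
Elevation = 90° − 24.800° = 65.2°.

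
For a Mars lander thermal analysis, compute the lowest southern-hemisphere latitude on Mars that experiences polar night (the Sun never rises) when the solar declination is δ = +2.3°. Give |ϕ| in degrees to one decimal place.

|ϕ| = 87.7°

Polar night requires cos h₀ = −tan ϕ tan δ ≥ 1, i.e. tan ϕ tan δ ≤ −1.
The boundary is |tan ϕ| · |tan δ| = 1, so |ϕ| = 90° − |δ| = 90° − 2.3° = 87.7° in the southern hemisphere.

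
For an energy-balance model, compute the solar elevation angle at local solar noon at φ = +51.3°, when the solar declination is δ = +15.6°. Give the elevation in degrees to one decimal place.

At local noon the hour angle is zero, so the zenith angle equals |φ − δ| = |+51.3° − (+15.600°)| = 35.700°.
Elevation = 90° − 35.700° = 54.3°.

54.3°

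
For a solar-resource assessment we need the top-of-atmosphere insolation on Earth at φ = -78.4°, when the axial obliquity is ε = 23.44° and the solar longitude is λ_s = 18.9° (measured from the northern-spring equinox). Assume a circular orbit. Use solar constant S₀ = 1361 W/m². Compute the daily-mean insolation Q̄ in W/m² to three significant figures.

Q̄ ≈ 18.5 W/m²

Solar declination: sin δ = sin ε · sin λ_s = sin 23.44° × sin 18.9° = 0.12885, so δ = +7.403°.
cos H₀ = −tan(-78.4°) tan(+7.403°) = 0.6330, H₀ = 0.8854 rad.
Bracket: H₀ sin φ sin δ + cos φ cos δ sin H₀ = 0.8854×-0.97958×0.12885 + 0.20108×0.99166×0.77416 = -0.111754 + 0.154370 = 0.042616.
Q̄ = (S₀/π) × [bracket] = (1361/π) × 0.042616 = 18.46 W/m².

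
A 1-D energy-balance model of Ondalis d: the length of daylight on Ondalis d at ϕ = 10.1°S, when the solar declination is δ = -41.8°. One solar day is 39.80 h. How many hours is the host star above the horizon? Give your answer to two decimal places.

21.93 h

cos h₀ = −tan ϕ · tan δ = −tan(-10.1°) × tan(-41.800°) = -0.1593, so h₀ = 1.7307 rad = 99.16°.
Daylight = 2h₀/(2π) × 39.80 h = (1.7307/π) × 39.80 = 21.93 h.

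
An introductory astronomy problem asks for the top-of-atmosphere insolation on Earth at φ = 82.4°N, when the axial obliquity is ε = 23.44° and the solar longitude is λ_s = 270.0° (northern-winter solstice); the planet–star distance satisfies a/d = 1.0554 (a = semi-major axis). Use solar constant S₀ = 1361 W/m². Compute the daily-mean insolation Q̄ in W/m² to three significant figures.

Solar declination: sin δ = sin ε · sin λ_s = sin 23.44° × sin 270.0° = -0.39779, so δ = -23.440°.
cos H₀ = −tan(+82.4°) tan(-23.440°) = 3.2494 ≥ 1 ⇒ polar night, H₀ = 0 and Q̄ = 0.
Inverse-square distance factor (a/d)² = 1.0554² = 1.113869.

Q̄ ≈ 0.00 W/m²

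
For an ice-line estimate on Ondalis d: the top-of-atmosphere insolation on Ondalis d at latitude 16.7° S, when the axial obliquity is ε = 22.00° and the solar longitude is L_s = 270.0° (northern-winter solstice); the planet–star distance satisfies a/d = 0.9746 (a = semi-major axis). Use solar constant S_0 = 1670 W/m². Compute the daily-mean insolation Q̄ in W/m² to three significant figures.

Solar declination: sin δ = sin ε · sin L_s = sin 22.00° × sin 270.0° = -0.37461, so δ = -22.000°.
cos h₀ = −tan(-16.7°) tan(-22.000°) = -0.1212, h₀ = 1.6923 rad.
Bracket: h₀ sin ϕ sin δ + cos ϕ cos δ sin h₀ = 1.6923×-0.28736×-0.37461 + 0.95782×0.92718×0.99263 = 0.182173 + 0.881526 = 1.063699.
Inverse-square distance factor (a/d)² = 0.9746² = 0.949845.
Q̄ = (S_0/π) × 0.949845 × [bracket] = (1670/π) × 0.949845 × 1.063699 = 537.1 W/m².

Q̄ ≈ 537 W/m²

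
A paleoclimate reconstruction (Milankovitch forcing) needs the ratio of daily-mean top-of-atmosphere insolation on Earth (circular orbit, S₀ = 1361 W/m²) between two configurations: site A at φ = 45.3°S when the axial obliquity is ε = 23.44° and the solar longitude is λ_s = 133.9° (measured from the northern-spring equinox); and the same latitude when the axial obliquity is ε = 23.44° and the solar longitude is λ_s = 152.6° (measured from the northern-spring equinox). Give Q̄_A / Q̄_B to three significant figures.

Q̄_A / Q̄_B ≈ 0.771

— Configuration A (φ=-45.3°):
Solar declination: sin δ = sin ε · sin λ_s = sin 23.44° × sin 133.9° = 0.28663, so δ = +16.656°.
cos H₀ = −tan(-45.3°) tan(+16.656°) = 0.3023, H₀ = 1.2637 rad.
Bracket: H₀ sin φ sin δ + cos φ cos δ sin H₀ = 1.2637×-0.71080×0.28663 + 0.70339×0.95804×0.95320 = -0.257462 + 0.642338 = 0.384876.
Q̄ = (S₀/π) × [bracket] = (1361/π) × 0.384876 = 166.74 W/m².
— Configuration B (φ=-45.3°):
Solar declination: sin δ = sin ε · sin λ_s = sin 23.44° × sin 152.6° = 0.18306, so δ = +10.548°.
cos H₀ = −tan(-45.3°) tan(+10.548°) = 0.1882, H₀ = 1.3815 rad.
Bracket: H₀ sin φ sin δ + cos φ cos δ sin H₀ = 1.3815×-0.71080×0.18306 + 0.70339×0.98310×0.98214 = -0.179759 + 0.679152 = 0.499393.
Q̄ = (S₀/π) × [bracket] = (1361/π) × 0.499393 = 216.35 W/m².
Ratio Q̄_A / Q̄_B = 166.74 / 216.35 = 0.7707.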